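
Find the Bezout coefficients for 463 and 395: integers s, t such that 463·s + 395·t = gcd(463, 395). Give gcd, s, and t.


Euclidean algorithm on (463, 395) — divide until remainder is 0:
  463 = 1 · 395 + 68
  395 = 5 · 68 + 55
  68 = 1 · 55 + 13
  55 = 4 · 13 + 3
  13 = 4 · 3 + 1
  3 = 3 · 1 + 0
gcd(463, 395) = 1.
Track Bezout coefficients alongside the remainders: start with r₀ = 463 = a·1 + b·0 (s = 1, t = 0) and r₁ = 395 = a·0 + b·1 (s = 0, t = 1); each new remainder r_{k+1} = r_{k-1} − q_k·r_k inherits s_{k+1} = s_{k-1} − q_k·s_k, t_{k+1} = t_{k-1} − q_k·t_k, so r_k = a·s_k + b·t_k at every step:
  q = 1: r = 68, s = 1 − 1·0 = 1, t = 0 − 1·1 = -1  (check: 463·1 + 395·(-1) = 68)
  q = 5: r = 55, s = 0 − 5·1 = -5, t = 1 − 5·(-1) = 6  (check: 463·(-5) + 395·6 = 55)
  q = 1: r = 13, s = 1 − 1·(-5) = 6, t = -1 − 1·6 = -7  (check: 463·6 + 395·(-7) = 13)
  q = 4: r = 3, s = -5 − 4·6 = -29, t = 6 − 4·(-7) = 34  (check: 463·(-29) + 395·34 = 3)
  q = 4: r = 1, s = 6 − 4·(-29) = 122, t = -7 − 4·34 = -143  (check: 463·122 + 395·(-143) = 1)
The row with r = 1 (the gcd) gives the Bezout coefficients s = 122, t = -143.
Result: 463 · (122) + 395 · (-143) = 1.

gcd(463, 395) = 1; s = 122, t = -143 (check: 463·122 + 395·(-143) = 1).


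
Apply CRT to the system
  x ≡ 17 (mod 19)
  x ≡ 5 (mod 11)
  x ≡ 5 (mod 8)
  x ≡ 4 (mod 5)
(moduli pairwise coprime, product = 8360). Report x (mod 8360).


Product of moduli M = 19 · 11 · 8 · 5 = 8360.
Merge one congruence at a time:
  Start: x ≡ 17 (mod 19).
  Combine with x ≡ 5 (mod 11); new modulus lcm = 209.
    Write x = 17 + 19·t and substitute into x ≡ 5 (mod 11): 19·t ≡ 5 − 17 = -12 (mod 11).
    Reduce coefficients mod 11: 8·t ≡ 10 (mod 11).
    The inverse of 8 mod 11 is 7 (since 8·7 = 56 = 5·11 + 1), so t ≡ 7·10 = 70 ≡ 4 (mod 11).
    Then x = 17 + 19·4 = 93, valid modulo lcm(19, 11) = 209: x ≡ 93 (mod 209).
  Combine with x ≡ 5 (mod 8); new modulus lcm = 1672.
    Write x = 93 + 209·t and substitute into x ≡ 5 (mod 8): 209·t ≡ 5 − 93 = -88 (mod 8).
    Reduce coefficients mod 8: 1·t ≡ 0 (mod 8).
    So t ≡ 0 (mod 8).
    Then x = 93 + 209·0 = 93, valid modulo lcm(209, 8) = 1672: x ≡ 93 (mod 1672).
  Combine with x ≡ 4 (mod 5); new modulus lcm = 8360.
    Write x = 93 + 1672·t and substitute into x ≡ 4 (mod 5): 1672·t ≡ 4 − 93 = -89 (mod 5).
    Reduce coefficients mod 5: 2·t ≡ 1 (mod 5).
    The inverse of 2 mod 5 is 3 (since 2·3 = 6 = 1·5 + 1), so t ≡ 3·1 = 3 ≡ 3 (mod 5).
    Then x = 93 + 1672·3 = 5109, valid modulo lcm(1672, 5) = 8360: x ≡ 5109 (mod 8360).
Verify against each original: 5109 mod 19 = 17, 5109 mod 11 = 5, 5109 mod 8 = 5, 5109 mod 5 = 4.

x ≡ 5109 (mod 8360).


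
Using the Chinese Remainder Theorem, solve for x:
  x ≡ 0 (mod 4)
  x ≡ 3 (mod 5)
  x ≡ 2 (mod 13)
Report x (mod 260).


Moduli 4, 5, 13 are pairwise coprime; by CRT there is a unique solution modulo M = 4 · 5 · 13 = 260.
Solve pairwise, accumulating the modulus:
  Start with x ≡ 0 (mod 4).
  Combine with x ≡ 3 (mod 5): since gcd(4, 5) = 1, we get a unique residue mod 20.
    Write x = 0 + 4·t and substitute into x ≡ 3 (mod 5): 4·t ≡ 3 − 0 = 3 (mod 5).
    The inverse of 4 mod 5 is 4 (since 4·4 = 16 = 3·5 + 1), so t ≡ 4·3 = 12 ≡ 2 (mod 5).
    Then x = 0 + 4·2 = 8, valid modulo lcm(4, 5) = 20: x ≡ 8 (mod 20).
  Combine with x ≡ 2 (mod 13): since gcd(20, 13) = 1, we get a unique residue mod 260.
    Write x = 8 + 20·t and substitute into x ≡ 2 (mod 13): 20·t ≡ 2 − 8 = -6 (mod 13).
    Reduce coefficients mod 13: 7·t ≡ 7 (mod 13).
    The inverse of 7 mod 13 is 2 (since 7·2 = 14 = 1·13 + 1), so t ≡ 2·7 = 14 ≡ 1 (mod 13).
    Then x = 8 + 20·1 = 28, valid modulo lcm(20, 13) = 260: x ≡ 28 (mod 260).
Verify: 28 mod 4 = 0 ✓, 28 mod 5 = 3 ✓, 28 mod 13 = 2 ✓.

x ≡ 28 (mod 260).


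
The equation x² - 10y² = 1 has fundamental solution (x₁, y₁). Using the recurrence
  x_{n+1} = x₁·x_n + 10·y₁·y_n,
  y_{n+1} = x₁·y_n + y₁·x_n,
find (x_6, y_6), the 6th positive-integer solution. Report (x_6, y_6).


Step 1: Find the fundamental solution (x₁, y₁) of x² - 10y² = 1.
  Expand √10 as a continued fraction. a₀ = ⌊√10⌋ = 3; iterate m_{k+1} = d_k·a_k − m_k, d_{k+1} = (10 − m_{k+1}²)/d_k, a_{k+1} = ⌊(a₀ + m_{k+1})/d_{k+1}⌋ (starting m₀ = 0, d₀ = 1), with convergents p_k = a_k·p_{k-1} + p_{k-2}, q_k = a_k·q_{k-1} + q_{k-2} (p₋₁ = 1, q₋₁ = 0):
  k = 0: a₀ = 3; p₀/q₀ = 3/1; p₀² − 10·q₀² = 9 − 10 = -1.
  k = 1: m = 3, d = 1, a = ⌊(3 + 3)/1⌋ = 6; p/q = (6·3 + 1)/(6·1 + 0) = 19/6; p² − 10·q² = 361 − 360 = 1.
  The first convergent with p² − 10·q² = 1 gives the fundamental solution (x₁, y₁) = (19, 6).
Step 2: Apply the recurrence (x_{n+1}, y_{n+1}) = (x₁x_n + 10y₁y_n, x₁y_n + y₁x_n) repeatedly.
  From (x_1, y_1) = (19, 6): x_2 = 19·19 + 10·6·6 = 721; y_2 = 19·6 + 6·19 = 228.
  From (x_2, y_2) = (721, 228): x_3 = 19·721 + 10·6·228 = 27379; y_3 = 19·228 + 6·721 = 8658.
  From (x_3, y_3) = (27379, 8658): x_4 = 19·27379 + 10·6·8658 = 1039681; y_4 = 19·8658 + 6·27379 = 328776.
  From (x_4, y_4) = (1039681, 328776): x_5 = 19·1039681 + 10·6·328776 = 39480499; y_5 = 19·328776 + 6·1039681 = 12484830.
  From (x_5, y_5) = (39480499, 12484830): x_6 = 19·39480499 + 10·6·12484830 = 1499219281; y_6 = 19·12484830 + 6·39480499 = 474094764.
Step 3: Verify x_6² - 10·y_6² = 2247658452522156961 - 2247658452522156960 = 1 (should be 1). ✓

(x_1, y_1) = (19, 6); (x_6, y_6) = (1499219281, 474094764).


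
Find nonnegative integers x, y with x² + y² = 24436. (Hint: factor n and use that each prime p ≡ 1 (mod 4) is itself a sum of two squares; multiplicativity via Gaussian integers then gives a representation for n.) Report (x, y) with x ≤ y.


Step 1: Factor n = 24436 = 2^2 · 41 · 149.
Step 2: Check the mod-4 condition on each prime factor: 2 = 2 (special); 41 ≡ 1 (mod 4), exponent 1; 149 ≡ 1 (mod 4), exponent 1.
All primes ≡ 3 (mod 4) appear to even exponent (or don't appear), so by the two-squares theorem n IS expressible as a sum of two squares.
Step 3: Build a representation. Group n = k² · m with k = 2 and m = 41 · 149 = 6109 (a product of primes ≡ 1 (mod 4)); a representation of m scales to one of n via (k·x)² + (k·y)² = k²(x² + y²). Each prime p ≡ 1 (mod 4) is itself a sum of two squares; find a² by testing p − a² for a perfect square:
  41: 41 − 1² = 40, 41 − 2² = 37, 41 − 3² = 32, 41 − 4² = 25 = 5² ⇒ 41 = 4² + 5².
  149: 149 − 1² = 148, 149 − 2² = 145, 149 − 3² = 140, 149 − 4² = 133, 149 − 5² = 124, 149 − 6² = 113, 149 − 7² = 100 = 10² ⇒ 149 = 7² + 10².
  Combine using the Brahmagupta–Fibonacci identity (a² + b²)(c² + d²) = (ac − bd)² + (ad + bc)² = (ac + bd)² + (ad − bc)²:
  41 · 149 = 6109: from (4² + 5²)(7² + 10²), take (4·7 − 5·10, 4·10 + 5·7) = (28 − 50, 40 + 35) = (-22, 75); dropping signs (only squares matter) gives (22, 75); check 22² + 75² = 484 + 5625 = 6109 ✓.
  Scale by k = 2: (2·22, 2·75) = (44, 150).
Step 4: Order so x ≤ y and verify: 44² + 150² = 1936 + 22500 = 24436 = n. ✓

n = 24436 = 44² + 150² (one valid representation with x ≤ y).


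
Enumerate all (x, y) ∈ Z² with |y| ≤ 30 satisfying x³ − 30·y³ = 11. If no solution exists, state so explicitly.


The equation is x³ - 30y³ = 11. For fixed y, x³ = 30·y³ + 11, so a solution requires the RHS to be a perfect cube.
Strategy: iterate y from -30 to 30, compute RHS = 30·y³ + 11, and check whether it is a (positive or negative) perfect cube.
Check small values of y:
  y = 0: RHS = 11 is not a perfect cube.
  y = 1: RHS = 41 is not a perfect cube.
  y = -1: RHS = -19 is not a perfect cube.
  y = 2: RHS = 251 is not a perfect cube.
  y = -2: RHS = -229 is not a perfect cube.
  y = 3: RHS = 821 is not a perfect cube.
  y = -3: RHS = -799 is not a perfect cube.
Continuing the search up to |y| = 30 finds no solutions either.
No (x, y) in the scanned range satisfies the equation.

No integer solutions with |y| ≤ 30.


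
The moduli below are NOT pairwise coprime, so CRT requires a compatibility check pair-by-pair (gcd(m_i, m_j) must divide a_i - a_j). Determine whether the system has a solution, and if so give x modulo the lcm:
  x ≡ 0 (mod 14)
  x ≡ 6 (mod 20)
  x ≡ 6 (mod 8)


Moduli 14, 20, 8 are not pairwise coprime, so CRT works modulo lcm(m_i) when all pairwise compatibility conditions hold.
Pairwise compatibility: gcd(m_i, m_j) must divide a_i - a_j for every pair.
Merge one congruence at a time:
  Start: x ≡ 0 (mod 14).
  Combine with x ≡ 6 (mod 20): gcd(14, 20) = 2; 6 - 0 = 6, which IS divisible by 2, so compatible.
    Write x = 0 + 14·t and substitute into x ≡ 6 (mod 20): 14·t ≡ 6 − 0 = 6 (mod 20).
    Divide the congruence (and modulus) by g = 2: 7·t ≡ 3 (mod 10).
    The inverse of 7 mod 10 is 3 (since 7·3 = 21 = 2·10 + 1), so t ≡ 3·3 = 9 ≡ 9 (mod 10).
    Then x = 0 + 14·9 = 126, valid modulo lcm(14, 20) = 140: x ≡ 126 (mod 140).
  Combine with x ≡ 6 (mod 8): gcd(140, 8) = 4; 6 - 126 = -120, which IS divisible by 4, so compatible.
    Write x = 126 + 140·t and substitute into x ≡ 6 (mod 8): 140·t ≡ 6 − 126 = -120 (mod 8).
    Divide the congruence (and modulus) by g = 4: 35·t ≡ -30 (mod 2).
    Reduce coefficients mod 2: 1·t ≡ 0 (mod 2).
    So t ≡ 0 (mod 2).
    Then x = 126 + 140·0 = 126, valid modulo lcm(140, 8) = 280: x ≡ 126 (mod 280).
Verify: 126 mod 14 = 0, 126 mod 20 = 6, 126 mod 8 = 6.

x ≡ 126 (mod 280).


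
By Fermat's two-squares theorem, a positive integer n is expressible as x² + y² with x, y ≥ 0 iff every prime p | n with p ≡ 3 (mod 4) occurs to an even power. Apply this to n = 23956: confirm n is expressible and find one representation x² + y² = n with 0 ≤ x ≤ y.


Step 1: Factor n = 23956 = 2^2 · 53 · 113.
Step 2: Check the mod-4 condition on each prime factor: 2 = 2 (special); 53 ≡ 1 (mod 4), exponent 1; 113 ≡ 1 (mod 4), exponent 1.
All primes ≡ 3 (mod 4) appear to even exponent (or don't appear), so by the two-squares theorem n IS expressible as a sum of two squares.
Step 3: Build a representation. Group n = k² · m with k = 2 and m = 53 · 113 = 5989 (a product of primes ≡ 1 (mod 4)); a representation of m scales to one of n via (k·x)² + (k·y)² = k²(x² + y²). Each prime p ≡ 1 (mod 4) is itself a sum of two squares; find a² by testing p − a² for a perfect square:
  53: 53 − 1² = 52, 53 − 2² = 49 = 7² ⇒ 53 = 2² + 7².
  113: 113 − 1² = 112, 113 − 2² = 109, 113 − 3² = 104, 113 − 4² = 97, 113 − 5² = 88, 113 − 6² = 77, 113 − 7² = 64 = 8² ⇒ 113 = 7² + 8².
  Combine using the Brahmagupta–Fibonacci identity (a² + b²)(c² + d²) = (ac − bd)² + (ad + bc)² = (ac + bd)² + (ad − bc)²:
  53 · 113 = 5989: from (2² + 7²)(7² + 8²), take (2·7 − 7·8, 2·8 + 7·7) = (14 − 56, 16 + 49) = (-42, 65); dropping signs (only squares matter) gives (42, 65); check 42² + 65² = 1764 + 4225 = 5989 ✓.
  Scale by k = 2: (2·42, 2·65) = (84, 130).
Step 4: Order so x ≤ y and verify: 84² + 130² = 7056 + 16900 = 23956 = n. ✓

n = 23956 = 84² + 130² (one valid representation with x ≤ y).


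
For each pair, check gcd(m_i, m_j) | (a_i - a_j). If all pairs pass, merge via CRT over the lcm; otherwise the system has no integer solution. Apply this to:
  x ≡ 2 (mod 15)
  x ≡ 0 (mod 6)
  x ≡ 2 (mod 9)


Moduli 15, 6, 9 are not pairwise coprime, so CRT works modulo lcm(m_i) when all pairwise compatibility conditions hold.
Pairwise compatibility: gcd(m_i, m_j) must divide a_i - a_j for every pair.
Merge one congruence at a time:
  Start: x ≡ 2 (mod 15).
  Combine with x ≡ 0 (mod 6): gcd(15, 6) = 3, and 0 - 2 = -2 is NOT divisible by 3.
    ⇒ system is inconsistent (no integer solution).

No solution (the system is inconsistent).


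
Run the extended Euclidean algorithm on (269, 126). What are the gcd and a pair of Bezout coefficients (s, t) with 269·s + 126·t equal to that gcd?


Euclidean algorithm on (269, 126) — divide until remainder is 0:
  269 = 2 · 126 + 17
  126 = 7 · 17 + 7
  17 = 2 · 7 + 3
  7 = 2 · 3 + 1
  3 = 3 · 1 + 0
gcd(269, 126) = 1.
Track Bezout coefficients alongside the remainders: start with r₀ = 269 = a·1 + b·0 (s = 1, t = 0) and r₁ = 126 = a·0 + b·1 (s = 0, t = 1); each new remainder r_{k+1} = r_{k-1} − q_k·r_k inherits s_{k+1} = s_{k-1} − q_k·s_k, t_{k+1} = t_{k-1} − q_k·t_k, so r_k = a·s_k + b·t_k at every step:
  q = 2: r = 17, s = 1 − 2·0 = 1, t = 0 − 2·1 = -2  (check: 269·1 + 126·(-2) = 17)
  q = 7: r = 7, s = 0 − 7·1 = -7, t = 1 − 7·(-2) = 15  (check: 269·(-7) + 126·15 = 7)
  q = 2: r = 3, s = 1 − 2·(-7) = 15, t = -2 − 2·15 = -32  (check: 269·15 + 126·(-32) = 3)
  q = 2: r = 1, s = -7 − 2·15 = -37, t = 15 − 2·(-32) = 79  (check: 269·(-37) + 126·79 = 1)
The row with r = 1 (the gcd) gives the Bezout coefficients s = -37, t = 79.
Result: 269 · (-37) + 126 · (79) = 1.

gcd(269, 126) = 1; s = -37, t = 79 (check: 269·(-37) + 126·79 = 1).


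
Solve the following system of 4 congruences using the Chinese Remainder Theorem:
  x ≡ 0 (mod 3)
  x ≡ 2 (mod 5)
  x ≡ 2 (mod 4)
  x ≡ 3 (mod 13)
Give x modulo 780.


Product of moduli M = 3 · 5 · 4 · 13 = 780.
Merge one congruence at a time:
  Start: x ≡ 0 (mod 3).
  Combine with x ≡ 2 (mod 5); new modulus lcm = 15.
    Write x = 0 + 3·t and substitute into x ≡ 2 (mod 5): 3·t ≡ 2 − 0 = 2 (mod 5).
    The inverse of 3 mod 5 is 2 (since 3·2 = 6 = 1·5 + 1), so t ≡ 2·2 = 4 ≡ 4 (mod 5).
    Then x = 0 + 3·4 = 12, valid modulo lcm(3, 5) = 15: x ≡ 12 (mod 15).
  Combine with x ≡ 2 (mod 4); new modulus lcm = 60.
    Write x = 12 + 15·t and substitute into x ≡ 2 (mod 4): 15·t ≡ 2 − 12 = -10 (mod 4).
    Reduce coefficients mod 4: 3·t ≡ 2 (mod 4).
    The inverse of 3 mod 4 is 3 (since 3·3 = 9 = 2·4 + 1), so t ≡ 3·2 = 6 ≡ 2 (mod 4).
    Then x = 12 + 15·2 = 42, valid modulo lcm(15, 4) = 60: x ≡ 42 (mod 60).
  Combine with x ≡ 3 (mod 13); new modulus lcm = 780.
    Write x = 42 + 60·t and substitute into x ≡ 3 (mod 13): 60·t ≡ 3 − 42 = -39 (mod 13).
    Reduce coefficients mod 13: 8·t ≡ 0 (mod 13).
    The inverse of 8 mod 13 is 5 (since 8·5 = 40 = 3·13 + 1), so t ≡ 5·0 = 0 ≡ 0 (mod 13).
    Then x = 42 + 60·0 = 42, valid modulo lcm(60, 13) = 780: x ≡ 42 (mod 780).
Verify against each original: 42 mod 3 = 0, 42 mod 5 = 2, 42 mod 4 = 2, 42 mod 13 = 3.

x ≡ 42 (mod 780).


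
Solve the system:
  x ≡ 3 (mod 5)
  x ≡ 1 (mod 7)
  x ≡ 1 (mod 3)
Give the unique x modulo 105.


Moduli 5, 7, 3 are pairwise coprime; by CRT there is a unique solution modulo M = 5 · 7 · 3 = 105.
Solve pairwise, accumulating the modulus:
  Start with x ≡ 3 (mod 5).
  Combine with x ≡ 1 (mod 7): since gcd(5, 7) = 1, we get a unique residue mod 35.
    Write x = 3 + 5·t and substitute into x ≡ 1 (mod 7): 5·t ≡ 1 − 3 = -2 (mod 7).
    Reduce coefficients mod 7: 5·t ≡ 5 (mod 7).
    The inverse of 5 mod 7 is 3 (since 5·3 = 15 = 2·7 + 1), so t ≡ 3·5 = 15 ≡ 1 (mod 7).
    Then x = 3 + 5·1 = 8, valid modulo lcm(5, 7) = 35: x ≡ 8 (mod 35).
  Combine with x ≡ 1 (mod 3): since gcd(35, 3) = 1, we get a unique residue mod 105.
    Write x = 8 + 35·t and substitute into x ≡ 1 (mod 3): 35·t ≡ 1 − 8 = -7 (mod 3).
    Reduce coefficients mod 3: 2·t ≡ 2 (mod 3).
    The inverse of 2 mod 3 is 2 (since 2·2 = 4 = 1·3 + 1), so t ≡ 2·2 = 4 ≡ 1 (mod 3).
    Then x = 8 + 35·1 = 43, valid modulo lcm(35, 3) = 105: x ≡ 43 (mod 105).
Verify: 43 mod 5 = 3 ✓, 43 mod 7 = 1 ✓, 43 mod 3 = 1 ✓.

x ≡ 43 (mod 105).


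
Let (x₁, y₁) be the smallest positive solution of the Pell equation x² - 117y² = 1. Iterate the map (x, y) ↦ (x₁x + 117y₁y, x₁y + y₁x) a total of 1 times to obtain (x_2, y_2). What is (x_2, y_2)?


Step 1: Find the fundamental solution (x₁, y₁) of x² - 117y² = 1.
  Expand √117 as a continued fraction. a₀ = ⌊√117⌋ = 10; iterate m_{k+1} = d_k·a_k − m_k, d_{k+1} = (117 − m_{k+1}²)/d_k, a_{k+1} = ⌊(a₀ + m_{k+1})/d_{k+1}⌋ (starting m₀ = 0, d₀ = 1), with convergents p_k = a_k·p_{k-1} + p_{k-2}, q_k = a_k·q_{k-1} + q_{k-2} (p₋₁ = 1, q₋₁ = 0):
  k = 0: a₀ = 10; p₀/q₀ = 10/1; p₀² − 117·q₀² = 100 − 117 = -17.
  k = 1: m = 10, d = 17, a = ⌊(10 + 10)/17⌋ = 1; p/q = (1·10 + 1)/(1·1 + 0) = 11/1; p² − 117·q² = 121 − 117 = 4.
  k = 2: m = 7, d = 4, a = ⌊(10 + 7)/4⌋ = 4; p/q = (4·11 + 10)/(4·1 + 1) = 54/5; p² − 117·q² = 2916 − 2925 = -9.
  k = 3: m = 9, d = 9, a = ⌊(10 + 9)/9⌋ = 2; p/q = (2·54 + 11)/(2·5 + 1) = 119/11; p² − 117·q² = 14161 − 14157 = 4.
  k = 4: m = 9, d = 4, a = ⌊(10 + 9)/4⌋ = 4; p/q = (4·119 + 54)/(4·11 + 5) = 530/49; p² − 117·q² = 280900 − 280917 = -17.
  k = 5: m = 7, d = 17, a = ⌊(10 + 7)/17⌋ = 1; p/q = (1·530 + 119)/(1·49 + 11) = 649/60; p² − 117·q² = 421201 − 421200 = 1.
  The first convergent with p² − 117·q² = 1 gives the fundamental solution (x₁, y₁) = (649, 60).
Step 2: Apply the recurrence (x_{n+1}, y_{n+1}) = (x₁x_n + 117y₁y_n, x₁y_n + y₁x_n) repeatedly.
  From (x_1, y_1) = (649, 60): x_2 = 649·649 + 117·60·60 = 842401; y_2 = 649·60 + 60·649 = 77880.
Step 3: Verify x_2² - 117·y_2² = 709639444801 - 709639444800 = 1 (should be 1). ✓

(x_1, y_1) = (649, 60); (x_2, y_2) = (842401, 77880).


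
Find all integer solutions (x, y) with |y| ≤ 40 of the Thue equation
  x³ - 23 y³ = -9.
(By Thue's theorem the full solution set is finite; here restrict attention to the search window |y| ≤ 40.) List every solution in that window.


The equation is x³ - 23y³ = -9. For fixed y, x³ = 23·y³ − 9, so a solution requires the RHS to be a perfect cube.
Strategy: iterate y from -40 to 40, compute RHS = 23·y³ − 9, and check whether it is a (positive or negative) perfect cube.
Check small values of y:
  y = 0: RHS = -9 is not a perfect cube.
  y = 1: RHS = 14 is not a perfect cube.
  y = -1: RHS = -32 is not a perfect cube.
  y = 2: RHS = 175 is not a perfect cube.
  y = -2: RHS = -193 is not a perfect cube.
  y = 3: RHS = 612 is not a perfect cube.
  y = -3: RHS = -630 is not a perfect cube.
Continuing the search up to |y| = 40 finds no solutions either.
No (x, y) in the scanned range satisfies the equation.

No integer solutions with |y| ≤ 40.


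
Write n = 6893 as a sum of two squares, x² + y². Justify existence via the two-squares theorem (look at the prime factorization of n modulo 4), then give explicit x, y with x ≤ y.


Step 1: Factor n = 6893 = 61 · 113.
Step 2: Check the mod-4 condition on each prime factor: 61 ≡ 1 (mod 4), exponent 1; 113 ≡ 1 (mod 4), exponent 1.
All primes ≡ 3 (mod 4) appear to even exponent (or don't appear), so by the two-squares theorem n IS expressible as a sum of two squares.
Step 3: Build a representation. Here n = 61 · 113 is a product of primes ≡ 1 (mod 4). Each prime p ≡ 1 (mod 4) is itself a sum of two squares; find a² by testing p − a² for a perfect square:
  61: 61 − 1² = 60, 61 − 2² = 57, 61 − 3² = 52, 61 − 4² = 45, 61 − 5² = 36 = 6² ⇒ 61 = 5² + 6².
  113: 113 − 1² = 112, 113 − 2² = 109, 113 − 3² = 104, 113 − 4² = 97, 113 − 5² = 88, 113 − 6² = 77, 113 − 7² = 64 = 8² ⇒ 113 = 7² + 8².
  Combine using the Brahmagupta–Fibonacci identity (a² + b²)(c² + d²) = (ac − bd)² + (ad + bc)² = (ac + bd)² + (ad − bc)²:
  61 · 113 = 6893: from (5² + 6²)(7² + 8²), take (5·7 − 6·8, 5·8 + 6·7) = (35 − 48, 40 + 42) = (-13, 82); dropping signs (only squares matter) gives (13, 82); check 13² + 82² = 169 + 6724 = 6893 ✓.
Step 4: Order so x ≤ y and verify: 13² + 82² = 169 + 6724 = 6893 = n. ✓

n = 6893 = 13² + 82² (one valid representation with x ≤ y).


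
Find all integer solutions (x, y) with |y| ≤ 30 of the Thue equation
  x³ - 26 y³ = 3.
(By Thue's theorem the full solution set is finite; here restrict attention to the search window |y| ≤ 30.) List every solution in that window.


The equation is x³ - 26y³ = 3. For fixed y, x³ = 26·y³ + 3, so a solution requires the RHS to be a perfect cube.
Strategy: iterate y from -30 to 30, compute RHS = 26·y³ + 3, and check whether it is a (positive or negative) perfect cube.
Check small values of y:
  y = 0: RHS = 3 is not a perfect cube.
  y = 1: RHS = 29 is not a perfect cube.
  y = -1: RHS = -23 is not a perfect cube.
  y = 2: RHS = 211 is not a perfect cube.
  y = -2: RHS = -205 is not a perfect cube.
  y = 3: RHS = 705 is not a perfect cube.
  y = -3: RHS = -699 is not a perfect cube.
Continuing the search up to |y| = 30 finds no solutions either.
No (x, y) in the scanned range satisfies the equation.

No integer solutions with |y| ≤ 30.


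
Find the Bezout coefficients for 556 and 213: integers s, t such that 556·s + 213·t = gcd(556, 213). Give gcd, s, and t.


Euclidean algorithm on (556, 213) — divide until remainder is 0:
  556 = 2 · 213 + 130
  213 = 1 · 130 + 83
  130 = 1 · 83 + 47
  83 = 1 · 47 + 36
  47 = 1 · 36 + 11
  36 = 3 · 11 + 3
  11 = 3 · 3 + 2
  3 = 1 · 2 + 1
  2 = 2 · 1 + 0
gcd(556, 213) = 1.
Track Bezout coefficients alongside the remainders: start with r₀ = 556 = a·1 + b·0 (s = 1, t = 0) and r₁ = 213 = a·0 + b·1 (s = 0, t = 1); each new remainder r_{k+1} = r_{k-1} − q_k·r_k inherits s_{k+1} = s_{k-1} − q_k·s_k, t_{k+1} = t_{k-1} − q_k·t_k, so r_k = a·s_k + b·t_k at every step:
  q = 2: r = 130, s = 1 − 2·0 = 1, t = 0 − 2·1 = -2  (check: 556·1 + 213·(-2) = 130)
  q = 1: r = 83, s = 0 − 1·1 = -1, t = 1 − 1·(-2) = 3  (check: 556·(-1) + 213·3 = 83)
  q = 1: r = 47, s = 1 − 1·(-1) = 2, t = -2 − 1·3 = -5  (check: 556·2 + 213·(-5) = 47)
  q = 1: r = 36, s = -1 − 1·2 = -3, t = 3 − 1·(-5) = 8  (check: 556·(-3) + 213·8 = 36)
  q = 1: r = 11, s = 2 − 1·(-3) = 5, t = -5 − 1·8 = -13  (check: 556·5 + 213·(-13) = 11)
  q = 3: r = 3, s = -3 − 3·5 = -18, t = 8 − 3·(-13) = 47  (check: 556·(-18) + 213·47 = 3)
  q = 3: r = 2, s = 5 − 3·(-18) = 59, t = -13 − 3·47 = -154  (check: 556·59 + 213·(-154) = 2)
  q = 1: r = 1, s = -18 − 1·59 = -77, t = 47 − 1·(-154) = 201  (check: 556·(-77) + 213·201 = 1)
The row with r = 1 (the gcd) gives the Bezout coefficients s = -77, t = 201.
Result: 556 · (-77) + 213 · (201) = 1.

gcd(556, 213) = 1; s = -77, t = 201 (check: 556·(-77) + 213·201 = 1).


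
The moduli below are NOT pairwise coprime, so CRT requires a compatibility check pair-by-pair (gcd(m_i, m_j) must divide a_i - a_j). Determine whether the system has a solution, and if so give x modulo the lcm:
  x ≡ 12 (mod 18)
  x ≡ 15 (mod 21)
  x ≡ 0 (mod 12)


Moduli 18, 21, 12 are not pairwise coprime, so CRT works modulo lcm(m_i) when all pairwise compatibility conditions hold.
Pairwise compatibility: gcd(m_i, m_j) must divide a_i - a_j for every pair.
Merge one congruence at a time:
  Start: x ≡ 12 (mod 18).
  Combine with x ≡ 15 (mod 21): gcd(18, 21) = 3; 15 - 12 = 3, which IS divisible by 3, so compatible.
    Write x = 12 + 18·t and substitute into x ≡ 15 (mod 21): 18·t ≡ 15 − 12 = 3 (mod 21).
    Divide the congruence (and modulus) by g = 3: 6·t ≡ 1 (mod 7).
    The inverse of 6 mod 7 is 6 (since 6·6 = 36 = 5·7 + 1), so t ≡ 6·1 = 6 ≡ 6 (mod 7).
    Then x = 12 + 18·6 = 120, valid modulo lcm(18, 21) = 126: x ≡ 120 (mod 126).
  Combine with x ≡ 0 (mod 12): gcd(126, 12) = 6; 0 - 120 = -120, which IS divisible by 6, so compatible.
    Write x = 120 + 126·t and substitute into x ≡ 0 (mod 12): 126·t ≡ 0 − 120 = -120 (mod 12).
    Divide the congruence (and modulus) by g = 6: 21·t ≡ -20 (mod 2).
    Reduce coefficients mod 2: 1·t ≡ 0 (mod 2).
    So t ≡ 0 (mod 2).
    Then x = 120 + 126·0 = 120, valid modulo lcm(126, 12) = 252: x ≡ 120 (mod 252).
Verify: 120 mod 18 = 12, 120 mod 21 = 15, 120 mod 12 = 0.

x ≡ 120 (mod 252).


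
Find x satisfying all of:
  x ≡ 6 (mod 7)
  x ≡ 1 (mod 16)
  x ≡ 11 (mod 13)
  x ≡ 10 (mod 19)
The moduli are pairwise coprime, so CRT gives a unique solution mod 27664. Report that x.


Product of moduli M = 7 · 16 · 13 · 19 = 27664.
Merge one congruence at a time:
  Start: x ≡ 6 (mod 7).
  Combine with x ≡ 1 (mod 16); new modulus lcm = 112.
    Write x = 6 + 7·t and substitute into x ≡ 1 (mod 16): 7·t ≡ 1 − 6 = -5 (mod 16).
    Reduce coefficients mod 16: 7·t ≡ 11 (mod 16).
    The inverse of 7 mod 16 is 7 (since 7·7 = 49 = 3·16 + 1), so t ≡ 7·11 = 77 ≡ 13 (mod 16).
    Then x = 6 + 7·13 = 97, valid modulo lcm(7, 16) = 112: x ≡ 97 (mod 112).
  Combine with x ≡ 11 (mod 13); new modulus lcm = 1456.
    Write x = 97 + 112·t and substitute into x ≡ 11 (mod 13): 112·t ≡ 11 − 97 = -86 (mod 13).
    Reduce coefficients mod 13: 8·t ≡ 5 (mod 13).
    The inverse of 8 mod 13 is 5 (since 8·5 = 40 = 3·13 + 1), so t ≡ 5·5 = 25 ≡ 12 (mod 13).
    Then x = 97 + 112·12 = 1441, valid modulo lcm(112, 13) = 1456: x ≡ 1441 (mod 1456).
  Combine with x ≡ 10 (mod 19); new modulus lcm = 27664.
    Write x = 1441 + 1456·t and substitute into x ≡ 10 (mod 19): 1456·t ≡ 10 − 1441 = -1431 (mod 19).
    Reduce coefficients mod 19: 12·t ≡ 13 (mod 19).
    The inverse of 12 mod 19 is 8 (since 12·8 = 96 = 5·19 + 1), so t ≡ 8·13 = 104 ≡ 9 (mod 19).
    Then x = 1441 + 1456·9 = 14545, valid modulo lcm(1456, 19) = 27664: x ≡ 14545 (mod 27664).
Verify against each original: 14545 mod 7 = 6, 14545 mod 16 = 1, 14545 mod 13 = 11, 14545 mod 19 = 10.

x ≡ 14545 (mod 27664).


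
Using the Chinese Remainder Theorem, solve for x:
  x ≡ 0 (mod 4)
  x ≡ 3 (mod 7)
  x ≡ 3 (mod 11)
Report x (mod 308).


Moduli 4, 7, 11 are pairwise coprime; by CRT there is a unique solution modulo M = 4 · 7 · 11 = 308.
Solve pairwise, accumulating the modulus:
  Start with x ≡ 0 (mod 4).
  Combine with x ≡ 3 (mod 7): since gcd(4, 7) = 1, we get a unique residue mod 28.
    Write x = 0 + 4·t and substitute into x ≡ 3 (mod 7): 4·t ≡ 3 − 0 = 3 (mod 7).
    The inverse of 4 mod 7 is 2 (since 4·2 = 8 = 1·7 + 1), so t ≡ 2·3 = 6 ≡ 6 (mod 7).
    Then x = 0 + 4·6 = 24, valid modulo lcm(4, 7) = 28: x ≡ 24 (mod 28).
  Combine with x ≡ 3 (mod 11): since gcd(28, 11) = 1, we get a unique residue mod 308.
    Write x = 24 + 28·t and substitute into x ≡ 3 (mod 11): 28·t ≡ 3 − 24 = -21 (mod 11).
    Reduce coefficients mod 11: 6·t ≡ 1 (mod 11).
    The inverse of 6 mod 11 is 2 (since 6·2 = 12 = 1·11 + 1), so t ≡ 2·1 = 2 ≡ 2 (mod 11).
    Then x = 24 + 28·2 = 80, valid modulo lcm(28, 11) = 308: x ≡ 80 (mod 308).
Verify: 80 mod 4 = 0 ✓, 80 mod 7 = 3 ✓, 80 mod 11 = 3 ✓.

x ≡ 80 (mod 308).


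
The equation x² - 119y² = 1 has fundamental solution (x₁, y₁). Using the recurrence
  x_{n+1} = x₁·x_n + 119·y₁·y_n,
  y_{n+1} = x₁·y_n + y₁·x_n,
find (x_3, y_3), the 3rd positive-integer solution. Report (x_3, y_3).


Step 1: Find the fundamental solution (x₁, y₁) of x² - 119y² = 1.
  Expand √119 as a continued fraction. a₀ = ⌊√119⌋ = 10; iterate m_{k+1} = d_k·a_k − m_k, d_{k+1} = (119 − m_{k+1}²)/d_k, a_{k+1} = ⌊(a₀ + m_{k+1})/d_{k+1}⌋ (starting m₀ = 0, d₀ = 1), with convergents p_k = a_k·p_{k-1} + p_{k-2}, q_k = a_k·q_{k-1} + q_{k-2} (p₋₁ = 1, q₋₁ = 0):
  k = 0: a₀ = 10; p₀/q₀ = 10/1; p₀² − 119·q₀² = 100 − 119 = -19.
  k = 1: m = 10, d = 19, a = ⌊(10 + 10)/19⌋ = 1; p/q = (1·10 + 1)/(1·1 + 0) = 11/1; p² − 119·q² = 121 − 119 = 2.
  k = 2: m = 9, d = 2, a = ⌊(10 + 9)/2⌋ = 9; p/q = (9·11 + 10)/(9·1 + 1) = 109/10; p² − 119·q² = 11881 − 11900 = -19.
  k = 3: m = 9, d = 19, a = ⌊(10 + 9)/19⌋ = 1; p/q = (1·109 + 11)/(1·10 + 1) = 120/11; p² − 119·q² = 14400 − 14399 = 1.
  The first convergent with p² − 119·q² = 1 gives the fundamental solution (x₁, y₁) = (120, 11).
Step 2: Apply the recurrence (x_{n+1}, y_{n+1}) = (x₁x_n + 119y₁y_n, x₁y_n + y₁x_n) repeatedly.
  From (x_1, y_1) = (120, 11): x_2 = 120·120 + 119·11·11 = 28799; y_2 = 120·11 + 11·120 = 2640.
  From (x_2, y_2) = (28799, 2640): x_3 = 120·28799 + 119·11·2640 = 6911640; y_3 = 120·2640 + 11·28799 = 633589.
Step 3: Verify x_3² - 119·y_3² = 47770767489600 - 47770767489599 = 1 (should be 1). ✓

(x_1, y_1) = (120, 11); (x_3, y_3) = (6911640, 633589).


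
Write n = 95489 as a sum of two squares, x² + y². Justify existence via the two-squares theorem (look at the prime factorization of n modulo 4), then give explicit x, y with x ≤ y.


Step 1: Factor n = 95489 = 17 · 41 · 137.
Step 2: Check the mod-4 condition on each prime factor: 17 ≡ 1 (mod 4), exponent 1; 41 ≡ 1 (mod 4), exponent 1; 137 ≡ 1 (mod 4), exponent 1.
All primes ≡ 3 (mod 4) appear to even exponent (or don't appear), so by the two-squares theorem n IS expressible as a sum of two squares.
Step 3: Build a representation. Here n = 17 · 41 · 137 is a product of primes ≡ 1 (mod 4). Each prime p ≡ 1 (mod 4) is itself a sum of two squares; find a² by testing p − a² for a perfect square:
  17: 17 − 1² = 16 = 4² ⇒ 17 = 1² + 4².
  41: 41 − 1² = 40, 41 − 2² = 37, 41 − 3² = 32, 41 − 4² = 25 = 5² ⇒ 41 = 4² + 5².
  137: 137 − 1² = 136, 137 − 2² = 133, 137 − 3² = 128, 137 − 4² = 121 = 11² ⇒ 137 = 4² + 11².
  Combine using the Brahmagupta–Fibonacci identity (a² + b²)(c² + d²) = (ac − bd)² + (ad + bc)² = (ac + bd)² + (ad − bc)²:
  17 · 41 = 697: from (1² + 4²)(4² + 5²), take (1·4 − 4·5, 1·5 + 4·4) = (4 − 20, 5 + 16) = (-16, 21); dropping signs (only squares matter) gives (16, 21); check 16² + 21² = 256 + 441 = 697 ✓.
  697 · 137 = 95489: from (16² + 21²)(4² + 11²), take (16·4 − 21·11, 16·11 + 21·4) = (64 − 231, 176 + 84) = (-167, 260); dropping signs (only squares matter) gives (167, 260); check 167² + 260² = 27889 + 67600 = 95489 ✓.
Step 4: Order so x ≤ y and verify: 167² + 260² = 27889 + 67600 = 95489 = n. ✓

n = 95489 = 167² + 260² (one valid representation with x ≤ y).


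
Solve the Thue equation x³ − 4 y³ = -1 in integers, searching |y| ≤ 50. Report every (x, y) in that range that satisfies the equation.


The equation is x³ - 4y³ = -1. For fixed y, x³ = 4·y³ − 1, so a solution requires the RHS to be a perfect cube.
Strategy: iterate y from -50 to 50, compute RHS = 4·y³ − 1, and check whether it is a (positive or negative) perfect cube.
Check small values of y:
  y = 0: RHS = -1 = (-1)³ ⇒ x = -1 works.
  y = 1: RHS = 3 is not a perfect cube.
  y = -1: RHS = -5 is not a perfect cube.
  y = 2: RHS = 31 is not a perfect cube.
  y = -2: RHS = -33 is not a perfect cube.
  y = 3: RHS = 107 is not a perfect cube.
  y = -3: RHS = -109 is not a perfect cube.
Continuing the search up to |y| = 50 finds no further solutions beyond those listed.
Collected solutions: (-1, 0).

Solutions (with |y| ≤ 50): (-1, 0).


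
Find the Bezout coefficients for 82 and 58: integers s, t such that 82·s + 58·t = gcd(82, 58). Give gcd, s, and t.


Euclidean algorithm on (82, 58) — divide until remainder is 0:
  82 = 1 · 58 + 24
  58 = 2 · 24 + 10
  24 = 2 · 10 + 4
  10 = 2 · 4 + 2
  4 = 2 · 2 + 0
gcd(82, 58) = 2.
Track Bezout coefficients alongside the remainders: start with r₀ = 82 = a·1 + b·0 (s = 1, t = 0) and r₁ = 58 = a·0 + b·1 (s = 0, t = 1); each new remainder r_{k+1} = r_{k-1} − q_k·r_k inherits s_{k+1} = s_{k-1} − q_k·s_k, t_{k+1} = t_{k-1} − q_k·t_k, so r_k = a·s_k + b·t_k at every step:
  q = 1: r = 24, s = 1 − 1·0 = 1, t = 0 − 1·1 = -1  (check: 82·1 + 58·(-1) = 24)
  q = 2: r = 10, s = 0 − 2·1 = -2, t = 1 − 2·(-1) = 3  (check: 82·(-2) + 58·3 = 10)
  q = 2: r = 4, s = 1 − 2·(-2) = 5, t = -1 − 2·3 = -7  (check: 82·5 + 58·(-7) = 4)
  q = 2: r = 2, s = -2 − 2·5 = -12, t = 3 − 2·(-7) = 17  (check: 82·(-12) + 58·17 = 2)
The row with r = 2 (the gcd) gives the Bezout coefficients s = -12, t = 17.
Result: 82 · (-12) + 58 · (17) = 2.

gcd(82, 58) = 2; s = -12, t = 17 (check: 82·(-12) + 58·17 = 2).


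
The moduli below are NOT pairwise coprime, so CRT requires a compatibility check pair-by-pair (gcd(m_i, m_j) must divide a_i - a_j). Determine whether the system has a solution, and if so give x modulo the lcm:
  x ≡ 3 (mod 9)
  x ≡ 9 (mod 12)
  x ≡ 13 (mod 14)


Moduli 9, 12, 14 are not pairwise coprime, so CRT works modulo lcm(m_i) when all pairwise compatibility conditions hold.
Pairwise compatibility: gcd(m_i, m_j) must divide a_i - a_j for every pair.
Merge one congruence at a time:
  Start: x ≡ 3 (mod 9).
  Combine with x ≡ 9 (mod 12): gcd(9, 12) = 3; 9 - 3 = 6, which IS divisible by 3, so compatible.
    Write x = 3 + 9·t and substitute into x ≡ 9 (mod 12): 9·t ≡ 9 − 3 = 6 (mod 12).
    Divide the congruence (and modulus) by g = 3: 3·t ≡ 2 (mod 4).
    The inverse of 3 mod 4 is 3 (since 3·3 = 9 = 2·4 + 1), so t ≡ 3·2 = 6 ≡ 2 (mod 4).
    Then x = 3 + 9·2 = 21, valid modulo lcm(9, 12) = 36: x ≡ 21 (mod 36).
  Combine with x ≡ 13 (mod 14): gcd(36, 14) = 2; 13 - 21 = -8, which IS divisible by 2, so compatible.
    Write x = 21 + 36·t and substitute into x ≡ 13 (mod 14): 36·t ≡ 13 − 21 = -8 (mod 14).
    Divide the congruence (and modulus) by g = 2: 18·t ≡ -4 (mod 7).
    Reduce coefficients mod 7: 4·t ≡ 3 (mod 7).
    The inverse of 4 mod 7 is 2 (since 4·2 = 8 = 1·7 + 1), so t ≡ 2·3 = 6 ≡ 6 (mod 7).
    Then x = 21 + 36·6 = 237, valid modulo lcm(36, 14) = 252: x ≡ 237 (mod 252).
Verify: 237 mod 9 = 3, 237 mod 12 = 9, 237 mod 14 = 13.

x ≡ 237 (mod 252).


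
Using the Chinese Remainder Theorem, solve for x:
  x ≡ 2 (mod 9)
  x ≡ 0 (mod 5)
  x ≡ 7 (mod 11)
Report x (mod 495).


Moduli 9, 5, 11 are pairwise coprime; by CRT there is a unique solution modulo M = 9 · 5 · 11 = 495.
Solve pairwise, accumulating the modulus:
  Start with x ≡ 2 (mod 9).
  Combine with x ≡ 0 (mod 5): since gcd(9, 5) = 1, we get a unique residue mod 45.
    Write x = 2 + 9·t and substitute into x ≡ 0 (mod 5): 9·t ≡ 0 − 2 = -2 (mod 5).
    Reduce coefficients mod 5: 4·t ≡ 3 (mod 5).
    The inverse of 4 mod 5 is 4 (since 4·4 = 16 = 3·5 + 1), so t ≡ 4·3 = 12 ≡ 2 (mod 5).
    Then x = 2 + 9·2 = 20, valid modulo lcm(9, 5) = 45: x ≡ 20 (mod 45).
  Combine with x ≡ 7 (mod 11): since gcd(45, 11) = 1, we get a unique residue mod 495.
    Write x = 20 + 45·t and substitute into x ≡ 7 (mod 11): 45·t ≡ 7 − 20 = -13 (mod 11).
    Reduce coefficients mod 11: 1·t ≡ 9 (mod 11).
    So t ≡ 9 (mod 11).
    Then x = 20 + 45·9 = 425, valid modulo lcm(45, 11) = 495: x ≡ 425 (mod 495).
Verify: 425 mod 9 = 2 ✓, 425 mod 5 = 0 ✓, 425 mod 11 = 7 ✓.

x ≡ 425 (mod 495).


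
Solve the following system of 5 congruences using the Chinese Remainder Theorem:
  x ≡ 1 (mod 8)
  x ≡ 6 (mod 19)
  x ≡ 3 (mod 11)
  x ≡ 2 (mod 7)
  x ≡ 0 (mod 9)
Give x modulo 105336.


Product of moduli M = 8 · 19 · 11 · 7 · 9 = 105336.
Merge one congruence at a time:
  Start: x ≡ 1 (mod 8).
  Combine with x ≡ 6 (mod 19); new modulus lcm = 152.
    Write x = 1 + 8·t and substitute into x ≡ 6 (mod 19): 8·t ≡ 6 − 1 = 5 (mod 19).
    The inverse of 8 mod 19 is 12 (since 8·12 = 96 = 5·19 + 1), so t ≡ 12·5 = 60 ≡ 3 (mod 19).
    Then x = 1 + 8·3 = 25, valid modulo lcm(8, 19) = 152: x ≡ 25 (mod 152).
  Combine with x ≡ 3 (mod 11); new modulus lcm = 1672.
    Write x = 25 + 152·t and substitute into x ≡ 3 (mod 11): 152·t ≡ 3 − 25 = -22 (mod 11).
    Reduce coefficients mod 11: 9·t ≡ 0 (mod 11).
    The inverse of 9 mod 11 is 5 (since 9·5 = 45 = 4·11 + 1), so t ≡ 5·0 = 0 ≡ 0 (mod 11).
    Then x = 25 + 152·0 = 25, valid modulo lcm(152, 11) = 1672: x ≡ 25 (mod 1672).
  Combine with x ≡ 2 (mod 7); new modulus lcm = 11704.
    Write x = 25 + 1672·t and substitute into x ≡ 2 (mod 7): 1672·t ≡ 2 − 25 = -23 (mod 7).
    Reduce coefficients mod 7: 6·t ≡ 5 (mod 7).
    The inverse of 6 mod 7 is 6 (since 6·6 = 36 = 5·7 + 1), so t ≡ 6·5 = 30 ≡ 2 (mod 7).
    Then x = 25 + 1672·2 = 3369, valid modulo lcm(1672, 7) = 11704: x ≡ 3369 (mod 11704).
  Combine with x ≡ 0 (mod 9); new modulus lcm = 105336.
    Write x = 3369 + 11704·t and substitute into x ≡ 0 (mod 9): 11704·t ≡ 0 − 3369 = -3369 (mod 9).
    Reduce coefficients mod 9: 4·t ≡ 6 (mod 9).
    The inverse of 4 mod 9 is 7 (since 4·7 = 28 = 3·9 + 1), so t ≡ 7·6 = 42 ≡ 6 (mod 9).
    Then x = 3369 + 11704·6 = 73593, valid modulo lcm(11704, 9) = 105336: x ≡ 73593 (mod 105336).
Verify against each original: 73593 mod 8 = 1, 73593 mod 19 = 6, 73593 mod 11 = 3, 73593 mod 7 = 2, 73593 mod 9 = 0.

x ≡ 73593 (mod 105336).


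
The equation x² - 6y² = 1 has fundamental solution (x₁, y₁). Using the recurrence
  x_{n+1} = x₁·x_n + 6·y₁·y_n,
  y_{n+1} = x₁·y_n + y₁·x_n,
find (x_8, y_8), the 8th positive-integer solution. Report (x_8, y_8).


Step 1: Find the fundamental solution (x₁, y₁) of x² - 6y² = 1.
  Expand √6 as a continued fraction. a₀ = ⌊√6⌋ = 2; iterate m_{k+1} = d_k·a_k − m_k, d_{k+1} = (6 − m_{k+1}²)/d_k, a_{k+1} = ⌊(a₀ + m_{k+1})/d_{k+1}⌋ (starting m₀ = 0, d₀ = 1), with convergents p_k = a_k·p_{k-1} + p_{k-2}, q_k = a_k·q_{k-1} + q_{k-2} (p₋₁ = 1, q₋₁ = 0):
  k = 0: a₀ = 2; p₀/q₀ = 2/1; p₀² − 6·q₀² = 4 − 6 = -2.
  k = 1: m = 2, d = 2, a = ⌊(2 + 2)/2⌋ = 2; p/q = (2·2 + 1)/(2·1 + 0) = 5/2; p² − 6·q² = 25 − 24 = 1.
  The first convergent with p² − 6·q² = 1 gives the fundamental solution (x₁, y₁) = (5, 2).
Step 2: Apply the recurrence (x_{n+1}, y_{n+1}) = (x₁x_n + 6y₁y_n, x₁y_n + y₁x_n) repeatedly.
  From (x_1, y_1) = (5, 2): x_2 = 5·5 + 6·2·2 = 49; y_2 = 5·2 + 2·5 = 20.
  From (x_2, y_2) = (49, 20): x_3 = 5·49 + 6·2·20 = 485; y_3 = 5·20 + 2·49 = 198.
  From (x_3, y_3) = (485, 198): x_4 = 5·485 + 6·2·198 = 4801; y_4 = 5·198 + 2·485 = 1960.
  From (x_4, y_4) = (4801, 1960): x_5 = 5·4801 + 6·2·1960 = 47525; y_5 = 5·1960 + 2·4801 = 19402.
  From (x_5, y_5) = (47525, 19402): x_6 = 5·47525 + 6·2·19402 = 470449; y_6 = 5·19402 + 2·47525 = 192060.
  From (x_6, y_6) = (470449, 192060): x_7 = 5·470449 + 6·2·192060 = 4656965; y_7 = 5·192060 + 2·470449 = 1901198.
  From (x_7, y_7) = (4656965, 1901198): x_8 = 5·4656965 + 6·2·1901198 = 46099201; y_8 = 5·1901198 + 2·4656965 = 18819920.
Step 3: Verify x_8² - 6·y_8² = 2125136332838401 - 2125136332838400 = 1 (should be 1). ✓

(x_1, y_1) = (5, 2); (x_8, y_8) = (46099201, 18819920).


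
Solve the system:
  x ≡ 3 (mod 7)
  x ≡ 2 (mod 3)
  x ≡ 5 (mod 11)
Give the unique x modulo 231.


Moduli 7, 3, 11 are pairwise coprime; by CRT there is a unique solution modulo M = 7 · 3 · 11 = 231.
Solve pairwise, accumulating the modulus:
  Start with x ≡ 3 (mod 7).
  Combine with x ≡ 2 (mod 3): since gcd(7, 3) = 1, we get a unique residue mod 21.
    Write x = 3 + 7·t and substitute into x ≡ 2 (mod 3): 7·t ≡ 2 − 3 = -1 (mod 3).
    Reduce coefficients mod 3: 1·t ≡ 2 (mod 3).
    So t ≡ 2 (mod 3).
    Then x = 3 + 7·2 = 17, valid modulo lcm(7, 3) = 21: x ≡ 17 (mod 21).
  Combine with x ≡ 5 (mod 11): since gcd(21, 11) = 1, we get a unique residue mod 231.
    Write x = 17 + 21·t and substitute into x ≡ 5 (mod 11): 21·t ≡ 5 − 17 = -12 (mod 11).
    Reduce coefficients mod 11: 10·t ≡ 10 (mod 11).
    The inverse of 10 mod 11 is 10 (since 10·10 = 100 = 9·11 + 1), so t ≡ 10·10 = 100 ≡ 1 (mod 11).
    Then x = 17 + 21·1 = 38, valid modulo lcm(21, 11) = 231: x ≡ 38 (mod 231).
Verify: 38 mod 7 = 3 ✓, 38 mod 3 = 2 ✓, 38 mod 11 = 5 ✓.

x ≡ 38 (mod 231).


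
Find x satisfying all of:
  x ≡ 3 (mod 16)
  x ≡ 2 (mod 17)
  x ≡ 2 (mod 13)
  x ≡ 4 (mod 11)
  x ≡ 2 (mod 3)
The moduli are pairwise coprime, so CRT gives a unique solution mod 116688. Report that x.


Product of moduli M = 16 · 17 · 13 · 11 · 3 = 116688.
Merge one congruence at a time:
  Start: x ≡ 3 (mod 16).
  Combine with x ≡ 2 (mod 17); new modulus lcm = 272.
    Write x = 3 + 16·t and substitute into x ≡ 2 (mod 17): 16·t ≡ 2 − 3 = -1 (mod 17).
    Reduce coefficients mod 17: 16·t ≡ 16 (mod 17).
    The inverse of 16 mod 17 is 16 (since 16·16 = 256 = 15·17 + 1), so t ≡ 16·16 = 256 ≡ 1 (mod 17).
    Then x = 3 + 16·1 = 19, valid modulo lcm(16, 17) = 272: x ≡ 19 (mod 272).
  Combine with x ≡ 2 (mod 13); new modulus lcm = 3536.
    Write x = 19 + 272·t and substitute into x ≡ 2 (mod 13): 272·t ≡ 2 − 19 = -17 (mod 13).
    Reduce coefficients mod 13: 12·t ≡ 9 (mod 13).
    The inverse of 12 mod 13 is 12 (since 12·12 = 144 = 11·13 + 1), so t ≡ 12·9 = 108 ≡ 4 (mod 13).
    Then x = 19 + 272·4 = 1107, valid modulo lcm(272, 13) = 3536: x ≡ 1107 (mod 3536).
  Combine with x ≡ 4 (mod 11); new modulus lcm = 38896.
    Write x = 1107 + 3536·t and substitute into x ≡ 4 (mod 11): 3536·t ≡ 4 − 1107 = -1103 (mod 11).
    Reduce coefficients mod 11: 5·t ≡ 8 (mod 11).
    The inverse of 5 mod 11 is 9 (since 5·9 = 45 = 4·11 + 1), so t ≡ 9·8 = 72 ≡ 6 (mod 11).
    Then x = 1107 + 3536·6 = 22323, valid modulo lcm(3536, 11) = 38896: x ≡ 22323 (mod 38896).
  Combine with x ≡ 2 (mod 3); new modulus lcm = 116688.
    Write x = 22323 + 38896·t and substitute into x ≡ 2 (mod 3): 38896·t ≡ 2 − 22323 = -22321 (mod 3).
    Reduce coefficients mod 3: 1·t ≡ 2 (mod 3).
    So t ≡ 2 (mod 3).
    Then x = 22323 + 38896·2 = 100115, valid modulo lcm(38896, 3) = 116688: x ≡ 100115 (mod 116688).
Verify against each original: 100115 mod 16 = 3, 100115 mod 17 = 2, 100115 mod 13 = 2, 100115 mod 11 = 4, 100115 mod 3 = 2.

x ≡ 100115 (mod 116688).
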